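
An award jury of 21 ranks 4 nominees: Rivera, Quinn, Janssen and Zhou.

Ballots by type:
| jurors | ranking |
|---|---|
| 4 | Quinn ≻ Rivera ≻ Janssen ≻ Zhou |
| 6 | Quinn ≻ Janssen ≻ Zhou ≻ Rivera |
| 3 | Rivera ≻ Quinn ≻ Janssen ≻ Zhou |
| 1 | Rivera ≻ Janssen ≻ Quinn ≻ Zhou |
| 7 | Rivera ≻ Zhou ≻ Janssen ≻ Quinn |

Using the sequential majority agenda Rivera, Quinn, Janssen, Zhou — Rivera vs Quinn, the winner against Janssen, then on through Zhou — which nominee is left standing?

Rivera

Round 1: Rivera vs Quinn — 11–10, Rivera advances.
Round 2: Rivera vs Janssen — 15–6, Rivera advances.
Round 3: Rivera vs Zhou — 15–6, Rivera advances.
Rivera survives the agenda.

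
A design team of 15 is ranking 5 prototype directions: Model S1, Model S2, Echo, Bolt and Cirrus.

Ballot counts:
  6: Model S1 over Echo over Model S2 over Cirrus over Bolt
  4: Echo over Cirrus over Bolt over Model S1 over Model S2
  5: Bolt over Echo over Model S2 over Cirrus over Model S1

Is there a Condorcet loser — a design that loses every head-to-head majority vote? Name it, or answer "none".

Head-to-head results (15 engineers):
Model S1 vs Model S2: Model S1, 10–5.
Model S1 vs Echo: Echo wins 9–6.
Model S1 vs Bolt: Bolt, 9–6.
Model S1 vs Cirrus: Cirrus, 9–6.
Model S2 vs Echo: 0 to 15, Echo.
Model S2 vs Bolt: Bolt wins 9–6.
Model S2 vs Cirrus: 6+5 = 11 for Model S2, 4 for Cirrus — Model S2 by 11–4.
Echo vs Bolt: 10 to 5, Echo.
Echo–Cirrus: Echo 15–0.
Bolt–Cirrus: Cirrus 10–5.
No design is winless: Model S1 beats Model S2; Model S2 beats Cirrus; Echo beats Model S1; Bolt beats Model S1; Cirrus beats Model S1. There is no Condorcet loser.

none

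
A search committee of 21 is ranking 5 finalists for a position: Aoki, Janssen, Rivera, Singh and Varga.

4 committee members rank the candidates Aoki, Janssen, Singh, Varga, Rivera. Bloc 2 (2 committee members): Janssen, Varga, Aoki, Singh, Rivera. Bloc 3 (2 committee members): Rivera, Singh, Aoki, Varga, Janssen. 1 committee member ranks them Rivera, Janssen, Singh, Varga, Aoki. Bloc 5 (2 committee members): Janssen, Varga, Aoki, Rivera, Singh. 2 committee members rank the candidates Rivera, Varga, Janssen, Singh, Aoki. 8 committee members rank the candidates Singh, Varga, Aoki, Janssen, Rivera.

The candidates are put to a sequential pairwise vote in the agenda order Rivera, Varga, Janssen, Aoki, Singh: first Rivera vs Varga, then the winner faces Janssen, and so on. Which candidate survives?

Singh

Round 1: Rivera vs Varga — 5–16, Varga advances.
Round 2: Varga vs Janssen — 12–9, Varga advances.
Round 3: Varga vs Aoki — 15–6, Varga advances.
Round 4: Varga vs Singh — 6–15, Singh advances.
The agenda winner is Singh.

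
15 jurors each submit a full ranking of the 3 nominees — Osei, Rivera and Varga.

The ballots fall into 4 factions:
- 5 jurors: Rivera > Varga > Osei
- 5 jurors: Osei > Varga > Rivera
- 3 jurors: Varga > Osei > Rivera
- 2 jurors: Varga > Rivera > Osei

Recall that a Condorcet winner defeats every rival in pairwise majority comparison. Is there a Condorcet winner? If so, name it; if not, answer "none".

Varga

Check each pair by majority over 15 ballots:
Osei vs Rivera: 5+3 = 8 for Osei, 7 for Rivera — Osei by 8–7.
Osei vs Varga: 5 for Osei, 10 for Varga — Varga by 10–5.
Rivera vs Varga: 5 for Rivera, 10 for Varga — Varga by 10–5.
Only Varga has no losses; Varga is the Condorcet winner.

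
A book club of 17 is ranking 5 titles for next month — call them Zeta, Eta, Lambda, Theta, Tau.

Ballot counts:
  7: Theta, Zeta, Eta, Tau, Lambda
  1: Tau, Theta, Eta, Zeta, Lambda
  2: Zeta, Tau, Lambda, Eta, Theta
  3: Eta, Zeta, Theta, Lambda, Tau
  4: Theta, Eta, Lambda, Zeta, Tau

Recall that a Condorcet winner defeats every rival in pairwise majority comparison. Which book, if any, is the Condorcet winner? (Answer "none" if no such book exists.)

Theta

Pairwise majorities:
Zeta–Eta: Zeta 9–8.
Zeta vs Lambda: Zeta, 13–4.
Zeta vs Theta: Theta wins 12–5.
Zeta vs Tau: Zeta, 16–1.
Eta vs Lambda: Eta wins 15–2.
Eta vs Theta: Theta, 12–5.
Eta vs Tau: Eta wins 14–3.
Lambda–Theta: Theta 15–2.
Lambda vs Tau: Tau, 10–7.
Theta vs Tau: Theta, 14–3.
Only Theta has no losses; Theta is the Condorcet winner.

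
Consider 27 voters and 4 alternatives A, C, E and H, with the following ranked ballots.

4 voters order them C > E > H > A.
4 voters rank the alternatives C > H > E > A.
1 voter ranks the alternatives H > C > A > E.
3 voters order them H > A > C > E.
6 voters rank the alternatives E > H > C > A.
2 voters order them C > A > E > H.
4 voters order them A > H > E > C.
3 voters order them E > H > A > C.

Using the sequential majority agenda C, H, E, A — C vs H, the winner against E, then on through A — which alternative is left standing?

E

Round 1: C vs H — 10–17, H advances.
Round 2: H vs E — 12–15, E advances.
Round 3: E vs A — 17–10, E advances.
The agenda winner is E.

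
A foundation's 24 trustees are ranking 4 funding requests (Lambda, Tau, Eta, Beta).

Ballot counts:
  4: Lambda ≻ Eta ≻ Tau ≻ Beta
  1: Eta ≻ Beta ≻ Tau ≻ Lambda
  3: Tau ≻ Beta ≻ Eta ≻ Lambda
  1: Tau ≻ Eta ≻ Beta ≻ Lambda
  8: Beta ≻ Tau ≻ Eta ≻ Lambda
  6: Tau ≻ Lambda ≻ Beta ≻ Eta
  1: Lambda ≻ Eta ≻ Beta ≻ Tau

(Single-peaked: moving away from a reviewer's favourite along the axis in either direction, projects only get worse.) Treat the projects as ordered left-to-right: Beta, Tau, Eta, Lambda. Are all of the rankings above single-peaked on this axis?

Axis positions: Beta=1, Tau=2, Eta=3, Lambda=4.
Ballot type 1 (peak Lambda at position 4): ranking walks positions 4-3-2-1, expanding outward from the peak — single-peaked.
Ballot type 2: ranking walks positions 3-1-2-4; Beta is ranked above Tau even though Tau lies between Beta and the peak Eta on the axis — preferences dip and rise again. Not single-peaked.
Ballot type 3 (peak Tau at position 2): ranking walks positions 2-1-3-4, expanding outward from the peak — single-peaked.
Ballot type 4 (peak Tau at position 2): ranking walks positions 2-3-1-4, expanding outward from the peak — single-peaked.
Ballot type 5 (peak Beta at position 1): ranking walks positions 1-2-3-4, expanding outward from the peak — single-peaked.
Ballot type 6: ranking walks positions 2-4-1-3; Lambda is ranked above Eta even though Eta lies between Lambda and the peak Tau on the axis — preferences dip and rise again. Not single-peaked.
Ballot type 7: ranking walks positions 4-3-1-2; Beta is ranked above Tau even though Tau lies between Beta and the peak Lambda on the axis — preferences dip and rise again. Not single-peaked.
Ballot type 2 violates single-peakedness, so the profile is not single-peaked on this axis.

no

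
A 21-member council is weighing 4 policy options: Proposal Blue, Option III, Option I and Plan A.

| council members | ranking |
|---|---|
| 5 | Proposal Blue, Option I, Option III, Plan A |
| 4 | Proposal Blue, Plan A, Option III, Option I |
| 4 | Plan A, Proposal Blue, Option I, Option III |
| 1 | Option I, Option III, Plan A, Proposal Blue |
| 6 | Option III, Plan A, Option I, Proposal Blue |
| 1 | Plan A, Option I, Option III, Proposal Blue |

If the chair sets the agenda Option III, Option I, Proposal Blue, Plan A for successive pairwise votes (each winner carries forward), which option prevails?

Round 1: Option III vs Option I — 10–11, Option I advances.
Round 2: Option I vs Proposal Blue — 8–13, Proposal Blue advances.
Round 3: Proposal Blue vs Plan A — 9–12, Plan A advances.
The agenda winner is Plan A.

Plan A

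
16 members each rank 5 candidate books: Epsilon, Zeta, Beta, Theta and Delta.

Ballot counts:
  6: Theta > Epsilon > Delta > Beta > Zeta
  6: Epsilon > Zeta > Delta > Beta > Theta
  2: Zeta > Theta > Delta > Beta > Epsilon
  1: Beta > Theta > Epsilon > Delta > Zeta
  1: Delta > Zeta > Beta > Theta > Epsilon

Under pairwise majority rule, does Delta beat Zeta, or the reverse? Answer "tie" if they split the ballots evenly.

tie

Ballots ranking Delta above Zeta: 6 + 1 + 1 = 8.
Ballots ranking Zeta above Delta: 16 − 8 = 8.
8–8: the pair ties.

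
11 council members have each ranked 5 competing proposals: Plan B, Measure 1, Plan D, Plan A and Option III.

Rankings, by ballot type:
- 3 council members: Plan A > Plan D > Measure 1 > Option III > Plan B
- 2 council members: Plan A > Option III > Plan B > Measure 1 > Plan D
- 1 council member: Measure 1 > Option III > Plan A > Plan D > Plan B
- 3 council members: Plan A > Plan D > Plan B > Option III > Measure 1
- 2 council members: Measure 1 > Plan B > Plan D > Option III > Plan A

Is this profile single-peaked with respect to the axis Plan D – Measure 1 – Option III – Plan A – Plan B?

no

Axis positions: Plan D=1, Measure 1=2, Option III=3, Plan A=4, Plan B=5.
Ballot type 1: ranking walks positions 4-1-2-3-5; Plan D is ranked above Option III even though Option III lies between Plan D and the peak Plan A on the axis — preferences dip and rise again. Not single-peaked.
Ballot type 2 (peak Plan A at position 4): ranking walks positions 4-3-5-2-1, expanding outward from the peak — single-peaked.
Ballot type 3 (peak Measure 1 at position 2): ranking walks positions 2-3-4-1-5, expanding outward from the peak — single-peaked.
Ballot type 4: ranking walks positions 4-1-5-3-2; Plan D is ranked above Option III even though Option III lies between Plan D and the peak Plan A on the axis — preferences dip and rise again. Not single-peaked.
Ballot type 5: ranking walks positions 2-5-1-3-4; Plan B is ranked above Option III even though Option III lies between Plan B and the peak Measure 1 on the axis — preferences dip and rise again. Not single-peaked.
Ballot type 1 violates single-peakedness, so the profile is not single-peaked on this axis.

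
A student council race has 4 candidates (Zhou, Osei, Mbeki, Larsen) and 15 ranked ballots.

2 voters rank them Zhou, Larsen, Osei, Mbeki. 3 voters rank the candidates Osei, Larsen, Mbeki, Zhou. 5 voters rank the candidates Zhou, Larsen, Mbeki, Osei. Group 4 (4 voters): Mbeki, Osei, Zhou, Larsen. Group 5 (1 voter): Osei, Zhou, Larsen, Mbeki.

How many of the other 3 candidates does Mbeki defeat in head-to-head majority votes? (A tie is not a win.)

1

Mbeki against each rival (15 voters):
Mbeki vs Zhou: Zhou, 8–7.
Mbeki vs Osei: Mbeki wins 9–6.
Mbeki–Larsen: Larsen 11–4.
Mbeki beats Osei; loses to Zhou, Larsen — 1 pairwise win.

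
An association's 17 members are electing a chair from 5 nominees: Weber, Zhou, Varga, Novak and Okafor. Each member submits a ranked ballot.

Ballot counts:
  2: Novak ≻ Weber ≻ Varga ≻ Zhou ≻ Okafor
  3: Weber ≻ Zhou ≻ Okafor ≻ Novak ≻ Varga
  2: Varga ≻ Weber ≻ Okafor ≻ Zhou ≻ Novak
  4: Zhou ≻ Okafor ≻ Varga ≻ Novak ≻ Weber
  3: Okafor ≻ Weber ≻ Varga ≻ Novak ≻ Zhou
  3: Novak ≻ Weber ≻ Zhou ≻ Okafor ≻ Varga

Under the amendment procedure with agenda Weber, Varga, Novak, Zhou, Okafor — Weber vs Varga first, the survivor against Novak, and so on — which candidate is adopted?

Zhou

Round 1: Weber vs Varga — 11–6, Weber advances.
Round 2: Weber vs Novak — 8–9, Novak advances.
Round 3: Novak vs Zhou — 8–9, Zhou advances.
Round 4: Zhou vs Okafor — 12–5, Zhou advances.
Zhou survives the agenda.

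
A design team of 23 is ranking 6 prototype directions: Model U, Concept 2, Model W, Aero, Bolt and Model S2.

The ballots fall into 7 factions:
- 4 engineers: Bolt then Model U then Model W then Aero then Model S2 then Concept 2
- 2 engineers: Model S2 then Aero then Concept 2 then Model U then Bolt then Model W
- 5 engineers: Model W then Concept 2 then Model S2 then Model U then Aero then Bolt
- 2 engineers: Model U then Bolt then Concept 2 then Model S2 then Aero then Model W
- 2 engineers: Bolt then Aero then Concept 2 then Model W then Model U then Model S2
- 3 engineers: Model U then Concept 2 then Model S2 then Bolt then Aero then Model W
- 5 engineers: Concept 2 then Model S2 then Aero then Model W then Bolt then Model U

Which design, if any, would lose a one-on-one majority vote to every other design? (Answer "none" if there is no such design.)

Pairwise majorities:
Model U vs Concept 2: Concept 2 wins 14–9.
Model U vs Model W: 4+2+2+3 = 11 for Model U, 12 for Model W — Model W by 12–11.
Model U vs Aero: Model U wins 14–9.
Model U vs Bolt: Model U preferred on 2+5+2+3 = 12 ballots; Model U wins 12–11.
Model U vs Model S2: 4+2+2+3 = 11 for Model U, 12 for Model S2 — Model S2 by 12–11.
Concept 2 vs Model W: Concept 2, 14–9.
Concept 2 vs Aero: Concept 2 wins 15–8.
Concept 2 vs Bolt: Concept 2 preferred on 2+5+3+5 = 15 ballots; Concept 2 wins 15–8.
Concept 2 vs Model S2: 5+2+2+3+5 = 17 for Concept 2, 6 for Model S2 — Concept 2 by 17–6.
Model W vs Aero: Aero wins 14–9.
Model W–Bolt: Bolt 13–10.
Model W vs Model S2: Model W preferred on 4+5+2 = 11 ballots; Model S2 wins 12–11.
Aero–Bolt: Aero 12–11.
Aero vs Model S2: 4+2 = 6 for Aero, 17 for Model S2 — Model S2 by 17–6.
Bolt vs Model S2: 8 to 15, Model S2.
Every design wins at least one matchup (Model U beats Aero; Concept 2 beats Model U; Model W beats Model U; Aero beats Model W; Bolt beats Model W; Model S2 beats Model U), so there is no Condorcet loser.

none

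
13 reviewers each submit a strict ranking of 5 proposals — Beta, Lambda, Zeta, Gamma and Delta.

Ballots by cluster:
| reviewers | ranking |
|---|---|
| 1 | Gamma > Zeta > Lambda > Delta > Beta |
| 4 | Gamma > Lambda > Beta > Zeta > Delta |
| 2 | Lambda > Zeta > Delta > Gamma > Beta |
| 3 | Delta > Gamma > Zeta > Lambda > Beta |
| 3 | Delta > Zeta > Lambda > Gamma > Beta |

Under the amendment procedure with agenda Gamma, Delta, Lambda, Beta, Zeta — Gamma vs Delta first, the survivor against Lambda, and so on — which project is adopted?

Round 1: Gamma vs Delta — 5–8, Delta advances.
Round 2: Delta vs Lambda — 6–7, Lambda advances.
Round 3: Lambda vs Beta — 13–0, Lambda advances.
Round 4: Lambda vs Zeta — 6–7, Zeta advances.
Zeta survives the agenda.

Zeta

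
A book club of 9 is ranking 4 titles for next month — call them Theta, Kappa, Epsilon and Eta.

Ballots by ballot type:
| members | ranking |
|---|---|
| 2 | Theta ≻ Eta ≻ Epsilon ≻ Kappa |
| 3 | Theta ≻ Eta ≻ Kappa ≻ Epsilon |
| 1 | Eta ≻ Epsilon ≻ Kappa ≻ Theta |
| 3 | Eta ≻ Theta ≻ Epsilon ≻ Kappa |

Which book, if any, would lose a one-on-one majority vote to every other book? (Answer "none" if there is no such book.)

Kappa

Head-to-head results (9 members):
Theta vs Kappa: Theta is ranked higher on 2+3+3 = 8 ballots, Kappa on 1. Theta wins 8–1.
Theta vs Epsilon: Theta wins 8–1.
Theta–Eta: Theta 5–4.
Kappa–Epsilon: Epsilon 6–3.
Kappa vs Eta: Eta wins 9–0.
Epsilon vs Eta: 0 for Epsilon, 9 for Eta — Eta by 9–0.
Kappa loses to every other book — it is the Condorcet loser.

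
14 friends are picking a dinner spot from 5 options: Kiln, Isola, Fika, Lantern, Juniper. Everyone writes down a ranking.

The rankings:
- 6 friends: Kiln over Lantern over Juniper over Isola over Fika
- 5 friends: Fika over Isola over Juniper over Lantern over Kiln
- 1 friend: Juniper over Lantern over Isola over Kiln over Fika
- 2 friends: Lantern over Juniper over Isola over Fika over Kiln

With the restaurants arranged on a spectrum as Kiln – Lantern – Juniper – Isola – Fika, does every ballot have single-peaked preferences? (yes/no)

Axis positions: Kiln=1, Lantern=2, Juniper=3, Isola=4, Fika=5.
Type 1 (peak Kiln at position 1): ranking walks positions 1-2-3-4-5, expanding outward from the peak — single-peaked.
Type 2 (peak Fika at position 5): ranking walks positions 5-4-3-2-1, expanding outward from the peak — single-peaked.
Type 3 (peak Juniper at position 3): ranking walks positions 3-2-4-1-5, expanding outward from the peak — single-peaked.
Type 4 (peak Lantern at position 2): ranking walks positions 2-3-4-5-1, expanding outward from the peak — single-peaked.
Every ranking is single-peaked on this axis.

yes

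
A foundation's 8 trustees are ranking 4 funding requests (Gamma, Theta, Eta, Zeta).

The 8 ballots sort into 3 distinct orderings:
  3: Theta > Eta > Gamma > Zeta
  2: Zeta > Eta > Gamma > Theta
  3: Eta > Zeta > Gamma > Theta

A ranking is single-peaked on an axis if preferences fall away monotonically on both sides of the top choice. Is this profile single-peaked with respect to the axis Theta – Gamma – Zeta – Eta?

Axis positions: Theta=1, Gamma=2, Zeta=3, Eta=4.
Group 1: ranking walks positions 1-4-2-3; Eta is ranked above Gamma even though Gamma lies between Eta and the peak Theta on the axis — preferences dip and rise again. Not single-peaked.
Group 2 (peak Zeta at position 3): ranking walks positions 3-4-2-1, expanding outward from the peak — single-peaked.
Group 3 (peak Eta at position 4): ranking walks positions 4-3-2-1, expanding outward from the peak — single-peaked.
Group 1 violates single-peakedness, so the profile is not single-peaked on this axis.

no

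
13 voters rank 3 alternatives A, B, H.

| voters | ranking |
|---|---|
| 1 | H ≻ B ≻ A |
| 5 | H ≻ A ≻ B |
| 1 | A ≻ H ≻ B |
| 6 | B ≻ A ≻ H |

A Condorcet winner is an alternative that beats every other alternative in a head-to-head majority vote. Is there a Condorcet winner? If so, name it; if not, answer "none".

none

Pairwise majorities:
A vs B: A is ranked higher on 5+1 = 6 ballots, B on 7. B wins 7–6.
A vs H: A preferred on 1+6 = 7 ballots; A wins 7–6.
B vs H: B is ranked higher on 6 ballots, H on 7. H wins 7–6.
Every alternative loses at least once (A loses to B; B loses to H; H loses to A). The majority relation contains the cycle A > H > B > A, so there is no Condorcet winner.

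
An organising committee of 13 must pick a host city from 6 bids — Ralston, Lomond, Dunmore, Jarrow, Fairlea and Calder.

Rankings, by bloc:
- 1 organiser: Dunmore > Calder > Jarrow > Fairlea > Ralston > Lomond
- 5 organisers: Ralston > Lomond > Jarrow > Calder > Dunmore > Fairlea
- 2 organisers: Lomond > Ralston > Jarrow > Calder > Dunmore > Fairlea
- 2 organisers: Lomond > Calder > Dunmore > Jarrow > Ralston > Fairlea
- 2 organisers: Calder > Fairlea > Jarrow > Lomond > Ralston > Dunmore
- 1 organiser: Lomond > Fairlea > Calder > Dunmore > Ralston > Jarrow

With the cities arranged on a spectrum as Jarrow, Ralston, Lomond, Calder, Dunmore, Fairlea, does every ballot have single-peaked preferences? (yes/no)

Axis positions: Jarrow=1, Ralston=2, Lomond=3, Calder=4, Dunmore=5, Fairlea=6.
Bloc 1: ranking walks positions 5-4-1-6-2-3; Jarrow is ranked above Lomond even though Lomond lies between Jarrow and the peak Dunmore on the axis — preferences dip and rise again. Not single-peaked.
Bloc 2 (peak Ralston at position 2): ranking walks positions 2-3-1-4-5-6, expanding outward from the peak — single-peaked.
Bloc 3 (peak Lomond at position 3): ranking walks positions 3-2-1-4-5-6, expanding outward from the peak — single-peaked.
Bloc 4: ranking walks positions 3-4-5-1-2-6; Jarrow is ranked above Ralston even though Ralston lies between Jarrow and the peak Lomond on the axis — preferences dip and rise again. Not single-peaked.
Bloc 5: ranking walks positions 4-6-1-3-2-5; Fairlea is ranked above Dunmore even though Dunmore lies between Fairlea and the peak Calder on the axis — preferences dip and rise again. Not single-peaked.
Bloc 6: ranking walks positions 3-6-4-5-2-1; Fairlea is ranked above Calder even though Calder lies between Fairlea and the peak Lomond on the axis — preferences dip and rise again. Not single-peaked.
Bloc 1 violates single-peakedness, so the profile is not single-peaked on this axis.

no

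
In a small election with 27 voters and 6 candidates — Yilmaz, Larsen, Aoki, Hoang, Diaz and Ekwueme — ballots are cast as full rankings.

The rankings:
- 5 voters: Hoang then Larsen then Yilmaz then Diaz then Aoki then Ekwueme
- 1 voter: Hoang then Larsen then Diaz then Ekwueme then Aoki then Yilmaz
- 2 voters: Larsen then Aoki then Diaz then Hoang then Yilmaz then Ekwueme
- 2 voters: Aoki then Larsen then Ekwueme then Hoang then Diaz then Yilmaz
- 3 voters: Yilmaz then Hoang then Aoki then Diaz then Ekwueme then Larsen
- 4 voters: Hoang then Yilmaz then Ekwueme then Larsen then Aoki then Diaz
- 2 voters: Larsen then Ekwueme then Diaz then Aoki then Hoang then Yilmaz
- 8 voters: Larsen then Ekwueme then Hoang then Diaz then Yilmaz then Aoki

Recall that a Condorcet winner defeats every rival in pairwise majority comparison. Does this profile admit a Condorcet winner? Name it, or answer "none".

Larsen

Head-to-head results (27 voters):
Yilmaz vs Larsen: Larsen wins 20–7.
Yilmaz–Aoki: Yilmaz 20–7.
Yilmaz–Hoang: Hoang 24–3.
Yilmaz vs Diaz: 5+3+4 = 12 for Yilmaz, 15 for Diaz — Diaz by 15–12.
Yilmaz–Ekwueme: Yilmaz 14–13.
Larsen vs Aoki: Larsen is ranked higher on 5+1+2+4+2+8 = 22 ballots, Aoki on 5. Larsen wins 22–5.
Larsen vs Hoang: Larsen preferred on 2+2+2+8 = 14 ballots; Larsen wins 14–13.
Larsen vs Diaz: Larsen wins 24–3.
Larsen vs Ekwueme: 20 to 7, Larsen.
Aoki vs Hoang: Hoang, 21–6.
Aoki vs Diaz: 11 to 16, Diaz.
Aoki vs Ekwueme: 12 to 15, Ekwueme.
Hoang vs Diaz: Hoang is ranked higher on 5+1+2+3+4+8 = 23 ballots, Diaz on 4. Hoang wins 23–4.
Hoang vs Ekwueme: Hoang is ranked higher on 5+1+2+3+4 = 15 ballots, Ekwueme on 12. Hoang wins 15–12.
Diaz vs Ekwueme: Ekwueme, 16–11.
Larsen wins every pairwise contest, so Larsen is the Condorcet winner.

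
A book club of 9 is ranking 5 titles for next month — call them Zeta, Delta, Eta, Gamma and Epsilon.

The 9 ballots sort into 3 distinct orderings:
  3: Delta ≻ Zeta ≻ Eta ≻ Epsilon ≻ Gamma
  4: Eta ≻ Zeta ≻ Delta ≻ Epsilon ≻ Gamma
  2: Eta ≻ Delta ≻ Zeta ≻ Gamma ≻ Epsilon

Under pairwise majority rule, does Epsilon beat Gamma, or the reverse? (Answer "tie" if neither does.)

Ballots ranking Epsilon above Gamma: 3 + 4 = 7.
Ballots ranking Gamma above Epsilon: 9 − 7 = 2.
Epsilon wins the head-to-head 7–2.

Epsilon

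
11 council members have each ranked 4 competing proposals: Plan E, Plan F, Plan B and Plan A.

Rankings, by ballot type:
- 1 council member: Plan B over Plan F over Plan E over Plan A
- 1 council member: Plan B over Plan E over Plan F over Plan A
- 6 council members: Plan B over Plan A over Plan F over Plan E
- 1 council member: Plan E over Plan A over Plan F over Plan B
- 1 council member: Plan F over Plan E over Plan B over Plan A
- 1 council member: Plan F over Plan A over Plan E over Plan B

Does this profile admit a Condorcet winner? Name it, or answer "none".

Plan B

Check each pair by majority over 11 ballots:
Plan E vs Plan F: 2 to 9, Plan F.
Plan E vs Plan B: 1+1+1 = 3 for Plan E, 8 for Plan B — Plan B by 8–3.
Plan E vs Plan A: 1+1+1+1 = 4 for Plan E, 7 for Plan A — Plan A by 7–4.
Plan F vs Plan B: 1+1+1 = 3 for Plan F, 8 for Plan B — Plan B by 8–3.
Plan F vs Plan A: Plan F is ranked higher on 1+1+1+1 = 4 ballots, Plan A on 7. Plan A wins 7–4.
Plan B vs Plan A: 1+1+6+1 = 9 for Plan B, 2 for Plan A — Plan B by 9–2.
Plan B wins every pairwise contest, so Plan B is the Condorcet winner.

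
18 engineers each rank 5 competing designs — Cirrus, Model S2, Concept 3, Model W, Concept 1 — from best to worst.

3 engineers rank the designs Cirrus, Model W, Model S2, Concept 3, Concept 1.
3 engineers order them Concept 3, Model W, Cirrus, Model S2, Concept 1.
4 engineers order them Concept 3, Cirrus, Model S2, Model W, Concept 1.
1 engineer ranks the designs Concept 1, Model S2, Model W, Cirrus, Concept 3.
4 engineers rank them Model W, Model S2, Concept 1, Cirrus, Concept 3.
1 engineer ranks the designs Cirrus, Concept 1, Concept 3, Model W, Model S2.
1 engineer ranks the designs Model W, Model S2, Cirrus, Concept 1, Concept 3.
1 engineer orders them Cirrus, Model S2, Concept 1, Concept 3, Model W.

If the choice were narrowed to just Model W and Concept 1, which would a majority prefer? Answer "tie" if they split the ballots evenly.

Model W

Ballots ranking Model W above Concept 1: 3 + 3 + 4 + 4 + 1 = 15.
Ballots ranking Concept 1 above Model W: 18 − 15 = 3.
Model W wins the head-to-head 15–3.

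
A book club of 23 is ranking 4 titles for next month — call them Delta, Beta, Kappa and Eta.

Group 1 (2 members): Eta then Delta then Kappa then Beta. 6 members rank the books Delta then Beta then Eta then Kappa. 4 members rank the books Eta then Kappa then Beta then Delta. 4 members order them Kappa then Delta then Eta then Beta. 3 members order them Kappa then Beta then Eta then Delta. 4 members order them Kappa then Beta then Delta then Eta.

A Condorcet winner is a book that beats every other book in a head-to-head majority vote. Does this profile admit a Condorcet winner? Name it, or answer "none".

Pairwise majorities:
Delta vs Beta: Delta wins 12–11.
Delta vs Kappa: Delta is ranked higher on 2+6 = 8 ballots, Kappa on 15. Kappa wins 15–8.
Delta vs Eta: Delta wins 14–9.
Beta vs Kappa: 6 to 17, Kappa.
Beta vs Eta: Beta, 13–10.
Kappa vs Eta: Eta wins 12–11.
Every book loses at least once (Delta loses to Kappa; Beta loses to Delta; Kappa loses to Eta; Eta loses to Delta). The majority relation contains the cycle Delta → Eta → Kappa → Delta, so there is no Condorcet winner.

none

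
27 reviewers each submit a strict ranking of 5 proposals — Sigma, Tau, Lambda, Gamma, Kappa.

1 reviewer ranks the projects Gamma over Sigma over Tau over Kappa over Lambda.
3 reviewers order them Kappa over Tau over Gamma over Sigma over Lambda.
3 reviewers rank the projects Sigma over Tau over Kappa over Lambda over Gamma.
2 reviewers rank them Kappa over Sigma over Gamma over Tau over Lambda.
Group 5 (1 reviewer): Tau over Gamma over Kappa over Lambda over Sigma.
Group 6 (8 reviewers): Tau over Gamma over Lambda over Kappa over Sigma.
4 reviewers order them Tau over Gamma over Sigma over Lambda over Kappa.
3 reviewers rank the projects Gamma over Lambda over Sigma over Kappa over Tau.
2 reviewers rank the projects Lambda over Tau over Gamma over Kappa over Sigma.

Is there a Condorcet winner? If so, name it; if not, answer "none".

Tau

Head-to-head results (27 reviewers):
Sigma vs Tau: Tau, 18–9.
Sigma vs Lambda: Lambda wins 14–13.
Sigma vs Gamma: Gamma wins 22–5.
Sigma vs Kappa: 1+3+4+3 = 11 for Sigma, 16 for Kappa — Kappa by 16–11.
Tau–Lambda: Tau 22–5.
Tau vs Gamma: Tau preferred on 3+3+1+8+4+2 = 21 ballots; Tau wins 21–6.
Tau vs Kappa: Tau is ranked higher on 1+3+1+8+4+2 = 19 ballots, Kappa on 8. Tau wins 19–8.
Lambda vs Gamma: Lambda preferred on 3+2 = 5 ballots; Gamma wins 22–5.
Lambda vs Kappa: 8+4+3+2 = 17 for Lambda, 10 for Kappa — Lambda by 17–10.
Gamma vs Kappa: Gamma, 19–8.
Tau beats each of Sigma, Lambda, Gamma, Kappa — Tau is the Condorcet winner.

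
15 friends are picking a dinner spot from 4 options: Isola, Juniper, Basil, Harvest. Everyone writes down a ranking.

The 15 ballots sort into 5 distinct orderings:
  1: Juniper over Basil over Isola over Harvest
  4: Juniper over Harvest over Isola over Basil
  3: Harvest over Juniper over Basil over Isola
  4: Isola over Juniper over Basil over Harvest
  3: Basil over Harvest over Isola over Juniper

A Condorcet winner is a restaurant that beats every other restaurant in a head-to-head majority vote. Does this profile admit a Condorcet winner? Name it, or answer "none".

Head-to-head results (15 friends):
Isola vs Juniper: 4+3 = 7 for Isola, 8 for Juniper — Juniper by 8–7.
Isola vs Basil: 4+4 = 8 for Isola, 7 for Basil — Isola by 8–7.
Isola vs Harvest: Isola is ranked higher on 1+4 = 5 ballots, Harvest on 10. Harvest wins 10–5.
Juniper vs Basil: Juniper preferred on 1+4+3+4 = 12 ballots; Juniper wins 12–3.
Juniper vs Harvest: Juniper preferred on 1+4+4 = 9 ballots; Juniper wins 9–6.
Basil vs Harvest: Basil is ranked higher on 1+4+3 = 8 ballots, Harvest on 7. Basil wins 8–7.
Juniper defeats every rival head-to-head and is the Condorcet winner.

Juniper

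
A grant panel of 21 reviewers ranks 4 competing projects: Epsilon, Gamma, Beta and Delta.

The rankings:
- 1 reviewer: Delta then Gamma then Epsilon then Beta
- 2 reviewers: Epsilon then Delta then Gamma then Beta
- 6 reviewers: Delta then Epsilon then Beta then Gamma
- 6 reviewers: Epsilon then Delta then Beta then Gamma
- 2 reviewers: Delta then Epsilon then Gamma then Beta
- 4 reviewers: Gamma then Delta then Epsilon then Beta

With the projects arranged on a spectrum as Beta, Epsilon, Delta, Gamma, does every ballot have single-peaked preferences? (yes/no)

Axis positions: Beta=1, Epsilon=2, Delta=3, Gamma=4.
Ballot type 1 (peak Delta at position 3): ranking walks positions 3-4-2-1, expanding outward from the peak — single-peaked.
Ballot type 2 (peak Epsilon at position 2): ranking walks positions 2-3-4-1, expanding outward from the peak — single-peaked.
Ballot type 3 (peak Delta at position 3): ranking walks positions 3-2-1-4, expanding outward from the peak — single-peaked.
Ballot type 4 (peak Epsilon at position 2): ranking walks positions 2-3-1-4, expanding outward from the peak — single-peaked.
Ballot type 5 (peak Delta at position 3): ranking walks positions 3-2-4-1, expanding outward from the peak — single-peaked.
Ballot type 6 (peak Gamma at position 4): ranking walks positions 4-3-2-1, expanding outward from the peak — single-peaked.
Every ranking is single-peaked on this axis.

yes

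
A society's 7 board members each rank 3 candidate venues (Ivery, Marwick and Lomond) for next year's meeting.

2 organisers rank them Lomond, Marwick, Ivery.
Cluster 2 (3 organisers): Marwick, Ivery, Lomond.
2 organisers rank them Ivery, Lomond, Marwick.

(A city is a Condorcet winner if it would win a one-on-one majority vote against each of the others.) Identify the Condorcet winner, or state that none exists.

none

Head-to-head results (7 organisers):
Ivery vs Marwick: Ivery preferred on 2 ballots; Marwick wins 5–2.
Ivery vs Lomond: Ivery is ranked higher on 3+2 = 5 ballots, Lomond on 2. Ivery wins 5–2.
Marwick vs Lomond: 3 to 4, Lomond.
Every city loses at least once (Ivery loses to Marwick; Marwick loses to Lomond; Lomond loses to Ivery). The majority relation contains the cycle Ivery beats Lomond beats Marwick beats Ivery, so there is no Condorcet winner.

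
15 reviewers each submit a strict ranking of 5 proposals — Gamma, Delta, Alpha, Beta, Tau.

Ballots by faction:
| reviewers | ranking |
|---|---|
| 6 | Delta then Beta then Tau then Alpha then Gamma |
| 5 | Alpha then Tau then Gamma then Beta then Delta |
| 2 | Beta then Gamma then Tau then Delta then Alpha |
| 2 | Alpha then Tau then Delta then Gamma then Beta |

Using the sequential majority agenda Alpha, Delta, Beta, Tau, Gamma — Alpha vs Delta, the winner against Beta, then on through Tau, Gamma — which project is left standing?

Round 1: Alpha vs Delta — 7–8, Delta advances.
Round 2: Delta vs Beta — 8–7, Delta advances.
Round 3: Delta vs Tau — 6–9, Tau advances.
Round 4: Tau vs Gamma — 13–2, Tau advances.
Tau survives the agenda.

Tau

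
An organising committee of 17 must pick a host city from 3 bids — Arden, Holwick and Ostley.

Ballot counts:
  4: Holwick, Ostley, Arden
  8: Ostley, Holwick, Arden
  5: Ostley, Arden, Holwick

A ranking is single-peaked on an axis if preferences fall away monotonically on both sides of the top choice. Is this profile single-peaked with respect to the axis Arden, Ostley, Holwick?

Axis positions: Arden=1, Ostley=2, Holwick=3.
Bloc 1 (peak Holwick at position 3): ranking walks positions 3-2-1, expanding outward from the peak — single-peaked.
Bloc 2 (peak Ostley at position 2): ranking walks positions 2-3-1, expanding outward from the peak — single-peaked.
Bloc 3 (peak Ostley at position 2): ranking walks positions 2-1-3, expanding outward from the peak — single-peaked.
Every ranking is single-peaked on this axis.

yes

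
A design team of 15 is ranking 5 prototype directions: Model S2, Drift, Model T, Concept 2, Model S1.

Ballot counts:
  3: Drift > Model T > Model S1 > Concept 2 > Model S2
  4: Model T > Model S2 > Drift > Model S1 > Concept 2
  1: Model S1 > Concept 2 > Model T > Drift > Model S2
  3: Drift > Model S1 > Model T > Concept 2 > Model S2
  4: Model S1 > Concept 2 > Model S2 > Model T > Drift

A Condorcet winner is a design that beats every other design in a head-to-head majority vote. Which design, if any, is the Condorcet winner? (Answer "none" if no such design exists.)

none

Head-to-head results (15 engineers):
Model S2 vs Drift: 8 to 7, Model S2.
Model S2–Model T: Model T 11–4.
Model S2 vs Concept 2: 4 to 11, Concept 2.
Model S2 vs Model S1: Model S2 is ranked higher on 4 ballots, Model S1 on 11. Model S1 wins 11–4.
Drift vs Model T: 6 to 9, Model T.
Drift vs Concept 2: Drift, 10–5.
Drift vs Model S1: 10 to 5, Drift.
Model T vs Concept 2: Model T, 10–5.
Model T vs Model S1: 7 to 8, Model S1.
Concept 2 vs Model S1: 0 for Concept 2, 15 for Model S1 — Model S1 by 15–0.
No design is unbeaten: Model S2 loses to Model T; Drift loses to Model S2; Model T loses to Model S1; Concept 2 loses to Drift; Model S1 loses to Drift. In particular Model S2 → Drift → Concept 2 → Model S2 is a majority cycle — no Condorcet winner exists.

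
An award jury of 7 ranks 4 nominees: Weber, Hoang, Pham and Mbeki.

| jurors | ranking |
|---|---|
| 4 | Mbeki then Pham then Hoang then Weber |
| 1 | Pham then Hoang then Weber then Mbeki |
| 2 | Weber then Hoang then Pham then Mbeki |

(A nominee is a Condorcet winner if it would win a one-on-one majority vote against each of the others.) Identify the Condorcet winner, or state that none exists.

Mbeki

Check each pair by majority over 7 ballots:
Weber vs Hoang: Weber is ranked higher on 2 ballots, Hoang on 5. Hoang wins 5–2.
Weber vs Pham: 2 for Weber, 5 for Pham — Pham by 5–2.
Weber vs Mbeki: Weber preferred on 1+2 = 3 ballots; Mbeki wins 4–3.
Hoang vs Pham: 2 to 5, Pham.
Hoang vs Mbeki: 1+2 = 3 for Hoang, 4 for Mbeki — Mbeki by 4–3.
Pham vs Mbeki: Pham preferred on 1+2 = 3 ballots; Mbeki wins 4–3.
Mbeki wins every pairwise contest, so Mbeki is the Condorcet winner.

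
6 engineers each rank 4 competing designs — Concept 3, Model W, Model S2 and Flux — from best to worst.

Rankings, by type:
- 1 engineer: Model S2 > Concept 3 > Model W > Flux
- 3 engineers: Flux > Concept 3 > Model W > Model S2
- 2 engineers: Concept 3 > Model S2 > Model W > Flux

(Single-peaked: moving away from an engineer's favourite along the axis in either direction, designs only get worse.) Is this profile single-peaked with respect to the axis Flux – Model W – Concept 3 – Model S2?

no

Axis positions: Flux=1, Model W=2, Concept 3=3, Model S2=4.
Type 1 (peak Model S2 at position 4): ranking walks positions 4-3-2-1, expanding outward from the peak — single-peaked.
Type 2: ranking walks positions 1-3-2-4; Concept 3 is ranked above Model W even though Model W lies between Concept 3 and the peak Flux on the axis — preferences dip and rise again. Not single-peaked.
Type 3 (peak Concept 3 at position 3): ranking walks positions 3-4-2-1, expanding outward from the peak — single-peaked.
Type 2 violates single-peakedness, so the profile is not single-peaked on this axis.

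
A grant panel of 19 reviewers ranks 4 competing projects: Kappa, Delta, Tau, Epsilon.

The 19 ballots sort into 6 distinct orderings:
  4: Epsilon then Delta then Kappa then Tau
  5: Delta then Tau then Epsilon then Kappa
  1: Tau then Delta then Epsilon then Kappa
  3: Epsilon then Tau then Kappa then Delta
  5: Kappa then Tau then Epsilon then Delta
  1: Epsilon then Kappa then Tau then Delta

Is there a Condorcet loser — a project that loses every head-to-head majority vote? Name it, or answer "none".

Head-to-head results (19 reviewers):
Kappa vs Delta: 3+5+1 = 9 for Kappa, 10 for Delta — Delta by 10–9.
Kappa vs Tau: Kappa, 10–9.
Kappa vs Epsilon: Epsilon wins 14–5.
Delta–Tau: Tau 10–9.
Delta vs Epsilon: Delta is ranked higher on 5+1 = 6 ballots, Epsilon on 13. Epsilon wins 13–6.
Tau vs Epsilon: 5+1+5 = 11 for Tau, 8 for Epsilon — Tau by 11–8.
No project is winless: Kappa beats Tau; Delta beats Kappa; Tau beats Delta; Epsilon beats Kappa. There is no Condorcet loser.

none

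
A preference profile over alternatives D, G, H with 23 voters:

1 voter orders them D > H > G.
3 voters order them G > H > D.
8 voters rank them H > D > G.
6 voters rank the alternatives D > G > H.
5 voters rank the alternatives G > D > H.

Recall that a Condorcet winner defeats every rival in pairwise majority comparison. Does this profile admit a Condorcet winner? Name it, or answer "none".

D

Pairwise majorities:
D vs G: 1+8+6 = 15 for D, 8 for G — D by 15–8.
D vs H: D preferred on 1+6+5 = 12 ballots; D wins 12–11.
G vs H: 14 to 9, G.
D beats each of G, H — D is the Condorcet winner.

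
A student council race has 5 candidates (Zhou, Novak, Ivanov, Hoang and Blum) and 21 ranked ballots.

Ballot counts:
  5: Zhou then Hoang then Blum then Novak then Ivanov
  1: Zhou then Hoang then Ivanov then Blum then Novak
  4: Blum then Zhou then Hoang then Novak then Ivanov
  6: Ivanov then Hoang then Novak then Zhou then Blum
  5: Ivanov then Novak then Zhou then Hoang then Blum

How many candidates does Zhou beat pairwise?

2

Zhou against each rival (21 voters):
Zhou vs Novak: Novak wins 11–10.
Zhou–Ivanov: Ivanov 11–10.
Zhou vs Hoang: Zhou is ranked higher on 5+1+4+5 = 15 ballots, Hoang on 6. Zhou wins 15–6.
Zhou vs Blum: Zhou, 17–4.
Zhou beats Hoang, Blum; loses to Novak, Ivanov — 2 pairwise wins.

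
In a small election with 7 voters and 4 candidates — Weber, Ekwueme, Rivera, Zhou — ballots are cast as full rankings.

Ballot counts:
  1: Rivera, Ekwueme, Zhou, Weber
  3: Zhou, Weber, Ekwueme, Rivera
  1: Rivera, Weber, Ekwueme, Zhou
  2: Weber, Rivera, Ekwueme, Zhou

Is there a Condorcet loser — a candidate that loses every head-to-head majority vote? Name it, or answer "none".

none

Head-to-head results (7 voters):
Weber vs Ekwueme: 6 to 1, Weber.
Weber vs Rivera: Weber preferred on 3+2 = 5 ballots; Weber wins 5–2.
Weber vs Zhou: Zhou wins 4–3.
Ekwueme vs Rivera: Rivera, 4–3.
Ekwueme vs Zhou: Ekwueme wins 4–3.
Rivera vs Zhou: Rivera preferred on 1+1+2 = 4 ballots; Rivera wins 4–3.
Every candidate wins at least one matchup (Weber beats Ekwueme; Ekwueme beats Zhou; Rivera beats Ekwueme; Zhou beats Weber), so there is no Condorcet loser.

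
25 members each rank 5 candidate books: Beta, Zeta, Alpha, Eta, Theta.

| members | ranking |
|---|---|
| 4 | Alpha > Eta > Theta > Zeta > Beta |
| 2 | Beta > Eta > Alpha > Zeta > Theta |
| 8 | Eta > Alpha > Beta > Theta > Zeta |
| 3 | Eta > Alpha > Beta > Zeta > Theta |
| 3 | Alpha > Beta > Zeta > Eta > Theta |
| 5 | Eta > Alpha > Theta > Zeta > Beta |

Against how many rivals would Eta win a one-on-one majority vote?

Eta against each rival (25 members):
Eta vs Beta: Eta wins 20–5.
Eta vs Zeta: Eta is ranked higher on 4+2+8+3+5 = 22 ballots, Zeta on 3. Eta wins 22–3.
Eta vs Alpha: Eta is ranked higher on 2+8+3+5 = 18 ballots, Alpha on 7. Eta wins 18–7.
Eta vs Theta: Eta wins 25–0.
Eta beats Beta, Zeta, Alpha, Theta — 4 pairwise wins.

4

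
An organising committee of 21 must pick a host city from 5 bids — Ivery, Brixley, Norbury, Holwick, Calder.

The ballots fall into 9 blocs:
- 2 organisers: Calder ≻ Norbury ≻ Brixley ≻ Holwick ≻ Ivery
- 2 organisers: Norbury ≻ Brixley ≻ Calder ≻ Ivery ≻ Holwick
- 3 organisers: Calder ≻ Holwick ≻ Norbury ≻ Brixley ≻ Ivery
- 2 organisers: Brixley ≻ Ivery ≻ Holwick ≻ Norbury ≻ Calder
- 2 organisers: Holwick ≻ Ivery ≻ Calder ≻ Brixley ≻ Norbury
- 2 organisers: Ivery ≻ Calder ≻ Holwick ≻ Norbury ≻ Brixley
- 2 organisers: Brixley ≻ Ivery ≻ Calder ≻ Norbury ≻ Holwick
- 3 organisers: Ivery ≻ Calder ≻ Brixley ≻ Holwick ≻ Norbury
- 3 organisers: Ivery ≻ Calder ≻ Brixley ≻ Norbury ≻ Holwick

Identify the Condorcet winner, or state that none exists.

none

Head-to-head results (21 organisers):
Ivery vs Brixley: 2+2+3+3 = 10 for Ivery, 11 for Brixley — Brixley by 11–10.
Ivery–Norbury: Ivery 14–7.
Ivery vs Holwick: Ivery preferred on 2+2+2+2+3+3 = 14 ballots; Ivery wins 14–7.
Ivery vs Calder: Ivery wins 14–7.
Brixley vs Norbury: Brixley preferred on 2+2+2+3+3 = 12 ballots; Brixley wins 12–9.
Brixley–Holwick: Brixley 14–7.
Brixley vs Calder: 6 to 15, Calder.
Norbury vs Holwick: 9 to 12, Holwick.
Norbury vs Calder: Calder, 17–4.
Holwick vs Calder: Calder wins 17–4.
Every city loses at least once (Ivery loses to Brixley; Brixley loses to Calder; Norbury loses to Ivery; Holwick loses to Ivery; Calder loses to Ivery). The majority relation contains the cycle Ivery beats Calder beats Brixley beats Ivery, so there is no Condorcet winner.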